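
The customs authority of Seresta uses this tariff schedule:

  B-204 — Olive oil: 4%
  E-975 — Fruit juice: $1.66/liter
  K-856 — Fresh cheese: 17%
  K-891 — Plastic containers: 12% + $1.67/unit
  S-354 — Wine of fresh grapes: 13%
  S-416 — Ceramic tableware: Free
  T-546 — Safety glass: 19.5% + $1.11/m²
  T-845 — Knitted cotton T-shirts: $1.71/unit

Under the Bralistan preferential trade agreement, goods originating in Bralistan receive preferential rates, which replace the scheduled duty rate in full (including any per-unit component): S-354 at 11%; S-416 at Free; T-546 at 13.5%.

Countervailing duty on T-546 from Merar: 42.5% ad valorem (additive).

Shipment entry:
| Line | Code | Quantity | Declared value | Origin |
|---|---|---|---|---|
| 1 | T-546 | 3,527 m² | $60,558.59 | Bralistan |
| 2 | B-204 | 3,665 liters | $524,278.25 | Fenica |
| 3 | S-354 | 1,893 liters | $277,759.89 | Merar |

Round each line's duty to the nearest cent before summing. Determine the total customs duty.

$65,255.33

Line 1 (T-546, Bralistan, 3,527 m², $60,558.59):
Base rate for T-546 is 19.5% + $1.11/m².
Origin Bralistan qualifies under the Seresta–Bralistan agreement and T-546 is covered: preferential rate 13.5% applies instead.
The additional-duty order on T-546 targets Merar, not Bralistan; it does not apply.
Duty = $60,558.59 × 13.5% = $8,175.41.
Line 2 (B-204, Fenica, 3,665 liters, $524,278.25):
Base rate for B-204 is 4%.
Duty = $524,278.25 × 4% = $20,971.13.
Line 3 (S-354, Merar, 1,893 liters, $277,759.89):
Base rate for S-354 is 13%.
S-354 has an FTA preferential rate, but origin Merar is not Bralistan; base rate stands.
Duty = $277,759.89 × 13% = $36,108.79.
Total = $8,175.41 + $20,971.13 + $36,108.79 = $65,255.33.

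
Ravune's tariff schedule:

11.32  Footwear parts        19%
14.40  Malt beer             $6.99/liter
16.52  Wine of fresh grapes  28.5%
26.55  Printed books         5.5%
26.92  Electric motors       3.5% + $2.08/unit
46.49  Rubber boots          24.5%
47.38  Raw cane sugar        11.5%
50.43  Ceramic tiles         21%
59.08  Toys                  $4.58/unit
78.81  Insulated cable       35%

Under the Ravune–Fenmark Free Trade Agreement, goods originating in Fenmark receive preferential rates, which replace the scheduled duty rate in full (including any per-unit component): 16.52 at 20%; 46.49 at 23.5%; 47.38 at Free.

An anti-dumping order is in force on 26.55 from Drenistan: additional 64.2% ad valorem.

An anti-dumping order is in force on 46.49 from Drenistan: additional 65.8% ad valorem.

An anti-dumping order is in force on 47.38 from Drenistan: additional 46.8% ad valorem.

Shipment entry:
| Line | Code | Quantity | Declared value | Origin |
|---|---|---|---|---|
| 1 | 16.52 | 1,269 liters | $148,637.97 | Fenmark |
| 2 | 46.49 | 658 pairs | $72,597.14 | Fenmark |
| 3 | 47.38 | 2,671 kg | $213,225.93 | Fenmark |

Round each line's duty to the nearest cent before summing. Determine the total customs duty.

$46,787.92

Line 1 (16.52, Fenmark, 1,269 liters, $148,637.97):
Base rate for 16.52 is 28.5%.
Origin Fenmark qualifies under the Ravune–Fenmark agreement and 16.52 is covered: preferential rate 20% applies instead.
Duty = $148,637.97 × 20% = $29,727.59.
Line 2 (46.49, Fenmark, 658 pairs, $72,597.14):
Base rate for 46.49 is 24.5%.
Origin Fenmark qualifies under the Ravune–Fenmark agreement and 46.49 is covered: preferential rate 23.5% applies instead.
The additional-duty order on 46.49 targets Drenistan, not Fenmark; it does not apply.
Duty = $72,597.14 × 23.5% = $17,060.33.
Line 3 (47.38, Fenmark, 2,671 kg, $213,225.93):
Base rate for 47.38 is 11.5%.
Origin Fenmark qualifies under the Ravune–Fenmark agreement and 47.38 is covered: preferential rate Free applies instead.
The additional-duty order on 47.38 targets Drenistan, not Fenmark; it does not apply.
Duty = $213,225.93 × 0% = $0.00.
Total = $29,727.59 + $17,060.33 + $0.00 = $46,787.92.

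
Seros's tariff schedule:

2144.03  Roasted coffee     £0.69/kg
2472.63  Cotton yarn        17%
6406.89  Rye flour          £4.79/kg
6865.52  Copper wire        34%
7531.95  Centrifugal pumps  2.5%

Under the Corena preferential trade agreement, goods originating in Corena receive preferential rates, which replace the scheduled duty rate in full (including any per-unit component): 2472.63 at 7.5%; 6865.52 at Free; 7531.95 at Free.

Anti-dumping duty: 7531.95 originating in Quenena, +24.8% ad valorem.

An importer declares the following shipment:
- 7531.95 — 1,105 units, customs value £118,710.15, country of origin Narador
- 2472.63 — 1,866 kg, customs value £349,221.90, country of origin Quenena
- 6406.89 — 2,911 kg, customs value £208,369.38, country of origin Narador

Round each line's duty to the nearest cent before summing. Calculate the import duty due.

Line 1 (7531.95, Narador, 1,105 units, £118,710.15):
Base rate for 7531.95 is 2.5%.
7531.95 has an FTA preferential rate, but origin Narador is not Corena; base rate stands.
The additional-duty order on 7531.95 targets Quenena, not Narador; it does not apply.
Duty = £118,710.15 × 2.5% = £2,967.75.
Line 2 (2472.63, Quenena, 1,866 kg, £349,221.90):
Base rate for 2472.63 is 17%.
2472.63 has an FTA preferential rate, but origin Quenena is not Corena; base rate stands.
Duty = £349,221.90 × 17% = £59,367.72.
Line 3 (6406.89, Narador, 2,911 kg, £208,369.38):
Base rate for 6406.89 is £4.79/kg.
Duty = 2,911 × £4.79 = £13,943.69.
Total = £2,967.75 + £59,367.72 + £13,943.69 = £76,279.16.

£76,279.16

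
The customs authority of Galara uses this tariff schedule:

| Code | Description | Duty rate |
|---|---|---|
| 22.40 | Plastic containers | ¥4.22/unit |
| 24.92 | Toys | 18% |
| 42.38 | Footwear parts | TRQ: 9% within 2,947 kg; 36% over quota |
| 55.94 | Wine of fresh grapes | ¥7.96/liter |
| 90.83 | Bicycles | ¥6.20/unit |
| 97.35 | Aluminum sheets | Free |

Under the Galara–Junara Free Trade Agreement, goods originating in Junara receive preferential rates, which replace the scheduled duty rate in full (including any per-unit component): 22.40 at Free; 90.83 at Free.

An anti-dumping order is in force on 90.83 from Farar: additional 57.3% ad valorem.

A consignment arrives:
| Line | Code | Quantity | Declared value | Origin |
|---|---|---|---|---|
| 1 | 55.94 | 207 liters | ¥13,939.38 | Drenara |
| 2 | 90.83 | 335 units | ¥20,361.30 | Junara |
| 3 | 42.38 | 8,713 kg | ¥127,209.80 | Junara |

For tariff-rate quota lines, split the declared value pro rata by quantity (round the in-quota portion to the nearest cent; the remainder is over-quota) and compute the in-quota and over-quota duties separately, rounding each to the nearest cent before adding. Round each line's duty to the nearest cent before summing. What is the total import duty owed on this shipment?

Line 1 (55.94, Drenara, 207 liters, ¥13,939.38):
Base rate for 55.94 is ¥7.96/liter.
Duty = 207 × ¥7.96 = ¥1,647.72.
Line 2 (90.83, Junara, 335 units, ¥20,361.30):
Base rate for 90.83 is ¥6.20/unit.
Origin Junara qualifies under the Galara–Junara agreement and 90.83 is covered: preferential rate Free applies instead.
The additional-duty order on 90.83 targets Farar, not Junara; it does not apply.
Duty = ¥20,361.30 × 0% = ¥0.00.
Line 3 (42.38, Junara, 8,713 kg, ¥127,209.80):
Code 42.38 is under a tariff-rate quota (threshold 2,947 kg). In-quota: 2,947 kg at 9%; over-quota: 5,766 kg at 36%.
Pro-rata value split: in-quota = ¥127,209.80 × 2,947/8,713 = ¥43,026.20; over-quota = ¥127,209.80 − ¥43,026.20 = ¥84,183.60.
In-quota duty = ¥43,026.20 × 9% = ¥3,872.36. Over-quota duty = ¥84,183.60 × 36% = ¥30,306.10.
Line duty = ¥3,872.36 + ¥30,306.10 = ¥34,178.46.
Total = ¥1,647.72 + ¥0.00 + ¥34,178.46 = ¥35,826.18.

¥35,826.18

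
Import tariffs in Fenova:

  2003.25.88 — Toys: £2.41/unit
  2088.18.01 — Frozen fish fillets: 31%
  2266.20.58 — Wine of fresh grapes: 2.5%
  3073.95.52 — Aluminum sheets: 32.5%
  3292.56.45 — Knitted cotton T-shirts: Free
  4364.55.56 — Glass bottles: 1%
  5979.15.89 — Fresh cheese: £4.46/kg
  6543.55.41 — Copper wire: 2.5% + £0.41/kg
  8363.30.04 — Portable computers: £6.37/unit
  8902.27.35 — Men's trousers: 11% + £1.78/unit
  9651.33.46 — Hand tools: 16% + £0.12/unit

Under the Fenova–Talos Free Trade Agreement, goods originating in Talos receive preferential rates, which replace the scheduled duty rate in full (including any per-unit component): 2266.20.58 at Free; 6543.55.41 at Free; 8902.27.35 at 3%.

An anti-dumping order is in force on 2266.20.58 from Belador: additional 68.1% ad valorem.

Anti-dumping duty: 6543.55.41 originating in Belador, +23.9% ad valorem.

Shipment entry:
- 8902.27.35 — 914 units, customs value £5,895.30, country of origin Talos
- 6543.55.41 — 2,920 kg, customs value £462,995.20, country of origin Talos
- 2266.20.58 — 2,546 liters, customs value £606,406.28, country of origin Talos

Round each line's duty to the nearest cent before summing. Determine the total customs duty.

£176.86

Line 1 (8902.27.35, Talos, 914 units, £5,895.30):
Base rate for 8902.27.35 is 11% + £1.78/unit.
Origin Talos qualifies under the Fenova–Talos agreement and 8902.27.35 is covered: preferential rate 3% applies instead.
Duty = £5,895.30 × 3% = £176.86.
Line 2 (6543.55.41, Talos, 2,920 kg, £462,995.20):
Base rate for 6543.55.41 is 2.5% + £0.41/kg.
Origin Talos qualifies under the Fenova–Talos agreement and 6543.55.41 is covered: preferential rate Free applies instead.
The additional-duty order on 6543.55.41 targets Belador, not Talos; it does not apply.
Duty = £462,995.20 × 0% = £0.00.
Line 3 (2266.20.58, Talos, 2,546 liters, £606,406.28):
Base rate for 2266.20.58 is 2.5%.
Origin Talos qualifies under the Fenova–Talos agreement and 2266.20.58 is covered: preferential rate Free applies instead.
The additional-duty order on 2266.20.58 targets Belador, not Talos; it does not apply.
Duty = £606,406.28 × 0% = £0.00.
Total = £176.86 + £0.00 + £0.00 = £176.86.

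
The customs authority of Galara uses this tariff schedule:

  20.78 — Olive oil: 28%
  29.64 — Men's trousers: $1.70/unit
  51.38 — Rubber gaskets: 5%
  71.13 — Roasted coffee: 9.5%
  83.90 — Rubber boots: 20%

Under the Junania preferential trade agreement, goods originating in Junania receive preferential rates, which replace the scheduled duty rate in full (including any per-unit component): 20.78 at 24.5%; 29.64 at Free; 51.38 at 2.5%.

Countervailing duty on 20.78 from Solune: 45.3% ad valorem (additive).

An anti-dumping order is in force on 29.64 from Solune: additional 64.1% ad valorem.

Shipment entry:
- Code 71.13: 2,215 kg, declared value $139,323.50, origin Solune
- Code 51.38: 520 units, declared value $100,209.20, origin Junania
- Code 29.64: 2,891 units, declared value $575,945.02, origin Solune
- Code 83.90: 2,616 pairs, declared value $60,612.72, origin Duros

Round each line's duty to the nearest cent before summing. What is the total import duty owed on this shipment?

$401,958.96

Line 1 (71.13, Solune, 2,215 kg, $139,323.50):
Base rate for 71.13 is 9.5%.
Duty = $139,323.50 × 9.5% = $13,235.73.
Line 2 (51.38, Junania, 520 units, $100,209.20):
Base rate for 51.38 is 5%.
Origin Junania qualifies under the Galara–Junania agreement and 51.38 is covered: preferential rate 2.5% applies instead.
Duty = $100,209.20 × 2.5% = $2,505.23.
Line 3 (29.64, Solune, 2,891 units, $575,945.02):
Base rate for 29.64 is $1.70/unit.
29.64 has an FTA preferential rate, but origin Solune is not Junania; base rate stands.
Additional duty on 29.64 from Solune: +64.1% ad valorem. Applied ad valorem rate = 64.1%.
Duty = $575,945.02 × 64.1% + 2,891 × $1.70 = $374,095.46.
Line 4 (83.90, Duros, 2,616 pairs, $60,612.72):
Base rate for 83.90 is 20%.
Duty = $60,612.72 × 20% = $12,122.54.
Total = $13,235.73 + $2,505.23 + $374,095.46 + $12,122.54 = $401,958.96.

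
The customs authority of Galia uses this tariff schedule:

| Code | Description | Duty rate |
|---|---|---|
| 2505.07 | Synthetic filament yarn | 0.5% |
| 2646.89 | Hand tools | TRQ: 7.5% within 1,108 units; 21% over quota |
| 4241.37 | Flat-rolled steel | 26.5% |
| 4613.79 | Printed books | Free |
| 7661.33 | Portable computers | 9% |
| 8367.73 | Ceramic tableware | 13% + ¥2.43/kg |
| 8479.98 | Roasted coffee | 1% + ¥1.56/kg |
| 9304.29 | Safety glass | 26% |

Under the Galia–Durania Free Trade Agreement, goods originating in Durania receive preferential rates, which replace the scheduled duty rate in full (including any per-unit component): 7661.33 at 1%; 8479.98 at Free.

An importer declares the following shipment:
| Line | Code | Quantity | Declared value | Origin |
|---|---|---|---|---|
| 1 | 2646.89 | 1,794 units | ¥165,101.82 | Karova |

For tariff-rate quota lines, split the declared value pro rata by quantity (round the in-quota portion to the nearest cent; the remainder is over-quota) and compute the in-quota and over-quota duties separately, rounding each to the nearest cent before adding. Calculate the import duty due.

Line 1 (2646.89, Karova, 1,794 units, ¥165,101.82):
Code 2646.89 is under a tariff-rate quota (threshold 1,108 units). In-quota: 1,108 units at 7.5%; over-quota: 686 units at 21%.
Pro-rata value split: in-quota = ¥165,101.82 × 1,108/1,794 = ¥101,969.24; over-quota = ¥165,101.82 − ¥101,969.24 = ¥63,132.58.
In-quota duty = ¥101,969.24 × 7.5% = ¥7,647.69. Over-quota duty = ¥63,132.58 × 21% = ¥13,257.84.
Line duty = ¥7,647.69 + ¥13,257.84 = ¥20,905.53.

¥20,905.53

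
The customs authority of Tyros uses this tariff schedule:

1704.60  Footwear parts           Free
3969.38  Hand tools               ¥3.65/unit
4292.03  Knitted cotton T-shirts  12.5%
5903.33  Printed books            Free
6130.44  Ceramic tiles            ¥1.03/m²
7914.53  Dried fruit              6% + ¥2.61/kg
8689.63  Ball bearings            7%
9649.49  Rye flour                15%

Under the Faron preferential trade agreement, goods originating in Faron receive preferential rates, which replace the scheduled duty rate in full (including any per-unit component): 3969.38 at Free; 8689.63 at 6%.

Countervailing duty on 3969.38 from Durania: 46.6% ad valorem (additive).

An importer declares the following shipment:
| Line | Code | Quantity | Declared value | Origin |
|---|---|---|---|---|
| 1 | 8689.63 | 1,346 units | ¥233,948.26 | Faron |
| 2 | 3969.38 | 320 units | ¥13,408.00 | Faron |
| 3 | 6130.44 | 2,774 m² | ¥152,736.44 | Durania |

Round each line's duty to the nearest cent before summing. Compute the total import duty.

Line 1 (8689.63, Faron, 1,346 units, ¥233,948.26):
Base rate for 8689.63 is 7%.
Origin Faron qualifies under the Tyros–Faron agreement and 8689.63 is covered: preferential rate 6% applies instead.
Duty = ¥233,948.26 × 6% = ¥14,036.90.
Line 2 (3969.38, Faron, 320 units, ¥13,408.00):
Base rate for 3969.38 is ¥3.65/unit.
Origin Faron qualifies under the Tyros–Faron agreement and 3969.38 is covered: preferential rate Free applies instead.
The additional-duty order on 3969.38 targets Durania, not Faron; it does not apply.
Duty = ¥13,408.00 × 0% = ¥0.00.
Line 3 (6130.44, Durania, 2,774 m², ¥152,736.44):
Base rate for 6130.44 is ¥1.03/m².
Duty = 2,774 × ¥1.03 = ¥2,857.22.
Total = ¥14,036.90 + ¥0.00 + ¥2,857.22 = ¥16,894.12.

¥16,894.12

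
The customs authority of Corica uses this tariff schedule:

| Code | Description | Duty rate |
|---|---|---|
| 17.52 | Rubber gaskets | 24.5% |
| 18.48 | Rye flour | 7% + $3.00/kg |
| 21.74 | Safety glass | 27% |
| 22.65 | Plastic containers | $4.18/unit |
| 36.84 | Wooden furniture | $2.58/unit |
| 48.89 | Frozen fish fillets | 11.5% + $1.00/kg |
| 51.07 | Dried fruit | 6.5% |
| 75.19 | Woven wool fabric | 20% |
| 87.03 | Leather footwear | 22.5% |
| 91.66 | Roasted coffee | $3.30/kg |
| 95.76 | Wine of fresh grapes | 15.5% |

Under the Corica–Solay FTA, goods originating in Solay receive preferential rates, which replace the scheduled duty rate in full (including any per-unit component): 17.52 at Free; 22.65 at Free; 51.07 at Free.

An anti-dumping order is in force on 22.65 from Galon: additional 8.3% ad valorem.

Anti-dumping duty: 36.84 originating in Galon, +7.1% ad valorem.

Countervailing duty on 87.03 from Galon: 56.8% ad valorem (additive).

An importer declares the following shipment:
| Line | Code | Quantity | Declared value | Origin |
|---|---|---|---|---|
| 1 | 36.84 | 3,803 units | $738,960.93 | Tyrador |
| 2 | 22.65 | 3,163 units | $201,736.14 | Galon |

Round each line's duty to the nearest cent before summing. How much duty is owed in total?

$39,777.18

Line 1 (36.84, Tyrador, 3,803 units, $738,960.93):
Base rate for 36.84 is $2.58/unit.
The additional-duty order on 36.84 targets Galon, not Tyrador; it does not apply.
Duty = 3,803 × $2.58 = $9,811.74.
Line 2 (22.65, Galon, 3,163 units, $201,736.14):
Base rate for 22.65 is $4.18/unit.
22.65 has an FTA preferential rate, but origin Galon is not Solay; base rate stands.
Additional duty on 22.65 from Galon: +8.3% ad valorem. Applied ad valorem rate = 8.3%.
Duty = $201,736.14 × 8.3% + 3,163 × $4.18 = $29,965.44.
Total = $9,811.74 + $29,965.44 = $39,777.18.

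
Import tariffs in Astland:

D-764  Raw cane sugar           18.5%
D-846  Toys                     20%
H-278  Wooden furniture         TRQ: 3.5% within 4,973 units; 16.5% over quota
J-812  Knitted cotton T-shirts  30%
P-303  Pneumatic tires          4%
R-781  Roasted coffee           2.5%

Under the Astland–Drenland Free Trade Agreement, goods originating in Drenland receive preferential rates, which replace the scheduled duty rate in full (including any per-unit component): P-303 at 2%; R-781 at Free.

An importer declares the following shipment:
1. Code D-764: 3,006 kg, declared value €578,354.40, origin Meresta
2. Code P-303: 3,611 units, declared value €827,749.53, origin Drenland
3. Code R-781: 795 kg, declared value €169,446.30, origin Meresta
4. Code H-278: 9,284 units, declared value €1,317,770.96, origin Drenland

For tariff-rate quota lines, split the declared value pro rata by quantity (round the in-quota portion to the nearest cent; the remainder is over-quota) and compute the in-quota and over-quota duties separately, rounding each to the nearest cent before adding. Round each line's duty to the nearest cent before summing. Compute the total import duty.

€253,456.13

Line 1 (D-764, Meresta, 3,006 kg, €578,354.40):
Base rate for D-764 is 18.5%.
Duty = €578,354.40 × 18.5% = €106,995.56.
Line 2 (P-303, Drenland, 3,611 units, €827,749.53):
Base rate for P-303 is 4%.
Origin Drenland qualifies under the Astland–Drenland agreement and P-303 is covered: preferential rate 2% applies instead.
Duty = €827,749.53 × 2% = €16,554.99.
Line 3 (R-781, Meresta, 795 kg, €169,446.30):
Base rate for R-781 is 2.5%.
R-781 has an FTA preferential rate, but origin Meresta is not Drenland; base rate stands.
Duty = €169,446.30 × 2.5% = €4,236.16.
Line 4 (H-278, Drenland, 9,284 units, €1,317,770.96):
Code H-278 is under a tariff-rate quota (threshold 4,973 units). In-quota: 4,973 units at 3.5%; over-quota: 4,311 units at 16.5%.
Pro-rata value split: in-quota = €1,317,770.96 × 4,973/9,284 = €705,867.62; over-quota = €1,317,770.96 − €705,867.62 = €611,903.34.
In-quota duty = €705,867.62 × 3.5% = €24,705.37. Over-quota duty = €611,903.34 × 16.5% = €100,964.05.
Line duty = €24,705.37 + €100,964.05 = €125,669.42.
Total = €106,995.56 + €16,554.99 + €4,236.16 + €125,669.42 = €253,456.13.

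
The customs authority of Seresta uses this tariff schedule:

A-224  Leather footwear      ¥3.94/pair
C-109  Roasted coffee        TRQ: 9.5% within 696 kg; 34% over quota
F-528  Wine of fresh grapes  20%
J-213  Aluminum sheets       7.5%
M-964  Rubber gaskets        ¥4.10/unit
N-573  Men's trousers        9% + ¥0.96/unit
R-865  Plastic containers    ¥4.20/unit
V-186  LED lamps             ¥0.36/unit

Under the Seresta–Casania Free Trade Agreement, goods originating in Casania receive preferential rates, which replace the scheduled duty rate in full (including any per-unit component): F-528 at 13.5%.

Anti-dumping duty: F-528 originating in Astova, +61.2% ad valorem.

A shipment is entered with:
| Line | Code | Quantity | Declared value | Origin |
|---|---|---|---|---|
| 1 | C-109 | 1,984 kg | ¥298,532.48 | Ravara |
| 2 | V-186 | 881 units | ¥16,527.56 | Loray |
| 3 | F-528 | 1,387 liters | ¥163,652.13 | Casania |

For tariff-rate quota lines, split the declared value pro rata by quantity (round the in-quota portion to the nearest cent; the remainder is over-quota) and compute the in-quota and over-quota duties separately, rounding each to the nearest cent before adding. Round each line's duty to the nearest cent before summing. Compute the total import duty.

¥98,253.10

Line 1 (C-109, Ravara, 1,984 kg, ¥298,532.48):
Code C-109 is under a tariff-rate quota (threshold 696 kg). In-quota: 696 kg at 9.5%; over-quota: 1,288 kg at 34%.
Pro-rata value split: in-quota = ¥298,532.48 × 696/1,984 = ¥104,727.12; over-quota = ¥298,532.48 − ¥104,727.12 = ¥193,805.36.
In-quota duty = ¥104,727.12 × 9.5% = ¥9,949.08. Over-quota duty = ¥193,805.36 × 34% = ¥65,893.82.
Line duty = ¥9,949.08 + ¥65,893.82 = ¥75,842.90.
Line 2 (V-186, Loray, 881 units, ¥16,527.56):
Base rate for V-186 is ¥0.36/unit.
Duty = 881 × ¥0.36 = ¥317.16.
Line 3 (F-528, Casania, 1,387 liters, ¥163,652.13):
Base rate for F-528 is 20%.
Origin Casania qualifies under the Seresta–Casania agreement and F-528 is covered: preferential rate 13.5% applies instead.
The additional-duty order on F-528 targets Astova, not Casania; it does not apply.
Duty = ¥163,652.13 × 13.5% = ¥22,093.04.
Total = ¥75,842.90 + ¥317.16 + ¥22,093.04 = ¥98,253.10.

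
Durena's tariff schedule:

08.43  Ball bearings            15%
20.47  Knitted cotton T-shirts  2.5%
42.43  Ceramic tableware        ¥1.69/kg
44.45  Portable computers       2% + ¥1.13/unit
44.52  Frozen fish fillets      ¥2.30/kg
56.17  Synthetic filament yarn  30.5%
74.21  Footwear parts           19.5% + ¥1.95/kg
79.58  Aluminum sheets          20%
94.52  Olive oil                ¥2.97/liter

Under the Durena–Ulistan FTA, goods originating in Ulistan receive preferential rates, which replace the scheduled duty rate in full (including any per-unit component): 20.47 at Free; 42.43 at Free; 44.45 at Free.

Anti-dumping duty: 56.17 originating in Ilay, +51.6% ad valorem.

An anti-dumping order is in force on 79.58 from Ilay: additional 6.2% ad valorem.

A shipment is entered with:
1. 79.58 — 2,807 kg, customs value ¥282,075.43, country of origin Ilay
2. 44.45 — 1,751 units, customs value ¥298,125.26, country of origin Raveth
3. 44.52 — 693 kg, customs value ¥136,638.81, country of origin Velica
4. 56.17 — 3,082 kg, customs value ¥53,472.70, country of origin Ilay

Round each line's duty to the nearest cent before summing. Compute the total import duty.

¥127,339.89

Line 1 (79.58, Ilay, 2,807 kg, ¥282,075.43):
Base rate for 79.58 is 20%.
Additional duty on 79.58 from Ilay: +6.2%. Applied ad valorem rate: 20% + 6.2% = 26.2%.
Duty = ¥282,075.43 × 26.2% = ¥73,903.76.
Line 2 (44.45, Raveth, 1,751 units, ¥298,125.26):
Base rate for 44.45 is 2% + ¥1.13/unit.
44.45 has an FTA preferential rate, but origin Raveth is not Ulistan; base rate stands.
Duty = ¥298,125.26 × 2% + 1,751 × ¥1.13 = ¥7,941.14.
Line 3 (44.52, Velica, 693 kg, ¥136,638.81):
Base rate for 44.52 is ¥2.30/kg.
Duty = 693 × ¥2.30 = ¥1,593.90.
Line 4 (56.17, Ilay, 3,082 kg, ¥53,472.70):
Base rate for 56.17 is 30.5%.
Additional duty on 56.17 from Ilay: +51.6%. Applied ad valorem rate: 30.5% + 51.6% = 82.1%.
Duty = ¥53,472.70 × 82.1% = ¥43,901.09.
Total = ¥73,903.76 + ¥7,941.14 + ¥1,593.90 + ¥43,901.09 = ¥127,339.89.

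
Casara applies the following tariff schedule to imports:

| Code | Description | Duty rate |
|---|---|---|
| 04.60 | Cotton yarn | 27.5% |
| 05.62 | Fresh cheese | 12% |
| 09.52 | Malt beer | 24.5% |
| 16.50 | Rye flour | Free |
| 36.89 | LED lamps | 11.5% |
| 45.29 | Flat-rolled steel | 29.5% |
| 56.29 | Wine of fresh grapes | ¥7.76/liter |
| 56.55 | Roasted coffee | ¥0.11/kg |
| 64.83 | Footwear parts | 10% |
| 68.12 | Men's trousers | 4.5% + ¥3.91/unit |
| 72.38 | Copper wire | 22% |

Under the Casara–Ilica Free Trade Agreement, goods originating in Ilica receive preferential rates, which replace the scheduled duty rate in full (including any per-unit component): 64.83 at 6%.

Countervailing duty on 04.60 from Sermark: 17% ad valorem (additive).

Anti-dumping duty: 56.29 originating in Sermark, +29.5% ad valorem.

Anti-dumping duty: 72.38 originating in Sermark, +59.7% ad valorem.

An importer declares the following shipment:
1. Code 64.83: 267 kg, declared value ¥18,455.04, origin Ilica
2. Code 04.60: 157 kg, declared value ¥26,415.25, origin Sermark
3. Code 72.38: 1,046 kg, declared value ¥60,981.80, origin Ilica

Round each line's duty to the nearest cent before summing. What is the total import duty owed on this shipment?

¥26,278.09

Line 1 (64.83, Ilica, 267 kg, ¥18,455.04):
Base rate for 64.83 is 10%.
Origin Ilica qualifies under the Casara–Ilica agreement and 64.83 is covered: preferential rate 6% applies instead.
Duty = ¥18,455.04 × 6% = ¥1,107.30.
Line 2 (04.60, Sermark, 157 kg, ¥26,415.25):
Base rate for 04.60 is 27.5%.
Additional duty on 04.60 from Sermark: +17%. Applied ad valorem rate: 27.5% + 17% = 44.5%.
Duty = ¥26,415.25 × 44.5% = ¥11,754.79.
Line 3 (72.38, Ilica, 1,046 kg, ¥60,981.80):
Base rate for 72.38 is 22%.
Origin Ilica is the FTA partner but 72.38 is not on the preference list; base rate stands.
The additional-duty order on 72.38 targets Sermark, not Ilica; it does not apply.
Duty = ¥60,981.80 × 22% = ¥13,416.00.
Total = ¥1,107.30 + ¥11,754.79 + ¥13,416.00 = ¥26,278.09.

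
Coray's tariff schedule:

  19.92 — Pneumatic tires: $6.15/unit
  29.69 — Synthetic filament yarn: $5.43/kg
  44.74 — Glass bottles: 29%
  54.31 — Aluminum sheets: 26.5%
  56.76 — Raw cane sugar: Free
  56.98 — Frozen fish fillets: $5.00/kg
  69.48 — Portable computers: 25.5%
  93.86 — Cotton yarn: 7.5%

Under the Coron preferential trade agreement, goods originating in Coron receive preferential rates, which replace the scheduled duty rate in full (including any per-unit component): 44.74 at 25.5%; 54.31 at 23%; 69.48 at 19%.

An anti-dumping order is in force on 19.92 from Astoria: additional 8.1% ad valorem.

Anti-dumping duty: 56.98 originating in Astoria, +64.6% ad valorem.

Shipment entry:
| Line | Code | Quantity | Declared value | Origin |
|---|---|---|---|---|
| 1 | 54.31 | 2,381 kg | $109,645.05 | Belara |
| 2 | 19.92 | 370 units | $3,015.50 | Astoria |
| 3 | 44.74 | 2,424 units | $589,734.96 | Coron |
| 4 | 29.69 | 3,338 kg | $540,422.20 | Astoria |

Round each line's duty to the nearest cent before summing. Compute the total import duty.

$200,083.45

Line 1 (54.31, Belara, 2,381 kg, $109,645.05):
Base rate for 54.31 is 26.5%.
54.31 has an FTA preferential rate, but origin Belara is not Coron; base rate stands.
Duty = $109,645.05 × 26.5% = $29,055.94.
Line 2 (19.92, Astoria, 370 units, $3,015.50):
Base rate for 19.92 is $6.15/unit.
Additional duty on 19.92 from Astoria: +8.1% ad valorem. Applied ad valorem rate = 8.1%.
Duty = $3,015.50 × 8.1% + 370 × $6.15 = $2,519.76.
Line 3 (44.74, Coron, 2,424 units, $589,734.96):
Base rate for 44.74 is 29%.
Origin Coron qualifies under the Coray–Coron agreement and 44.74 is covered: preferential rate 25.5% applies instead.
Duty = $589,734.96 × 25.5% = $150,382.41.
Line 4 (29.69, Astoria, 3,338 kg, $540,422.20):
Base rate for 29.69 is $5.43/kg.
Duty = 3,338 × $5.43 = $18,125.34.
Total = $29,055.94 + $2,519.76 + $150,382.41 + $18,125.34 = $200,083.45.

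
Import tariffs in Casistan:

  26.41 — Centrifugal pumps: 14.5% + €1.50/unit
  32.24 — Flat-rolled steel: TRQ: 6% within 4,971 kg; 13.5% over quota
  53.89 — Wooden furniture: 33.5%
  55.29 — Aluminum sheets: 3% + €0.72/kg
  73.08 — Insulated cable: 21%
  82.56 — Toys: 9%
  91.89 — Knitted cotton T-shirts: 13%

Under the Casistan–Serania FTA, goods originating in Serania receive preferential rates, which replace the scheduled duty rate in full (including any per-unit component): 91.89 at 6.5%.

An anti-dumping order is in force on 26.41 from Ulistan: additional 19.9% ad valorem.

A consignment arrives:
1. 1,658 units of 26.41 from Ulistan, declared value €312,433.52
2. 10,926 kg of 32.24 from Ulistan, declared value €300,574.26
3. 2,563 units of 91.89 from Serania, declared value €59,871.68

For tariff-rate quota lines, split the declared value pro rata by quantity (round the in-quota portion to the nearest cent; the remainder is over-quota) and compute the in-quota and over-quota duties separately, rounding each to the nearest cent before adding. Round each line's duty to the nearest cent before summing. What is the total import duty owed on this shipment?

€144,176.90

Line 1 (26.41, Ulistan, 1,658 units, €312,433.52):
Base rate for 26.41 is 14.5% + €1.50/unit.
Additional duty on 26.41 from Ulistan: +19.9%. Applied ad valorem rate: 14.5% + 19.9% = 34.4%.
Duty = €312,433.52 × 34.4% + 1,658 × €1.50 = €109,964.13.
Line 2 (32.24, Ulistan, 10,926 kg, €300,574.26):
Code 32.24 is under a tariff-rate quota (threshold 4,971 kg). In-quota: 4,971 kg at 6%; over-quota: 5,955 kg at 13.5%.
Pro-rata value split: in-quota = €300,574.26 × 4,971/10,926 = €136,752.21; over-quota = €300,574.26 − €136,752.21 = €163,822.05.
In-quota duty = €136,752.21 × 6% = €8,205.13. Over-quota duty = €163,822.05 × 13.5% = €22,115.98.
Line duty = €8,205.13 + €22,115.98 = €30,321.11.
Line 3 (91.89, Serania, 2,563 units, €59,871.68):
Base rate for 91.89 is 13%.
Origin Serania qualifies under the Casistan–Serania agreement and 91.89 is covered: preferential rate 6.5% applies instead.
Duty = €59,871.68 × 6.5% = €3,891.66.
Total = €109,964.13 + €30,321.11 + €3,891.66 = €144,176.90.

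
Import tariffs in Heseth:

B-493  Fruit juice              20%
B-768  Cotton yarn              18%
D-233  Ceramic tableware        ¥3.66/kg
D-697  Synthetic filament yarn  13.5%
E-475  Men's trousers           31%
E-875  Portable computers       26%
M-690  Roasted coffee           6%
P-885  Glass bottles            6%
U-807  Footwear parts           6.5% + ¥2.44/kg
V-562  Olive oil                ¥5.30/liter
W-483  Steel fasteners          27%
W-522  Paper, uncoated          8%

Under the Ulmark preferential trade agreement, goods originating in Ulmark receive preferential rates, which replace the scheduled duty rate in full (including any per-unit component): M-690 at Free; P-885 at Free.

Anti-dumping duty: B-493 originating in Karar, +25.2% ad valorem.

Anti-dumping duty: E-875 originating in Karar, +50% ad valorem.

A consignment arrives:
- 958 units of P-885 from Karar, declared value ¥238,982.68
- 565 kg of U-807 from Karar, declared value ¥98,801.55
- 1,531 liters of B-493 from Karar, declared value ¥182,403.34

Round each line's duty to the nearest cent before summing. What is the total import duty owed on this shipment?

Line 1 (P-885, Karar, 958 units, ¥238,982.68):
Base rate for P-885 is 6%.
P-885 has an FTA preferential rate, but origin Karar is not Ulmark; base rate stands.
Duty = ¥238,982.68 × 6% = ¥14,338.96.
Line 2 (U-807, Karar, 565 kg, ¥98,801.55):
Base rate for U-807 is 6.5% + ¥2.44/kg.
Duty = ¥98,801.55 × 6.5% + 565 × ¥2.44 = ¥7,800.70.
Line 3 (B-493, Karar, 1,531 liters, ¥182,403.34):
Base rate for B-493 is 20%.
Additional duty on B-493 from Karar: +25.2%. Applied ad valorem rate: 20% + 25.2% = 45.2%.
Duty = ¥182,403.34 × 45.2% = ¥82,446.31.
Total = ¥14,338.96 + ¥7,800.70 + ¥82,446.31 = ¥104,585.97.

¥104,585.97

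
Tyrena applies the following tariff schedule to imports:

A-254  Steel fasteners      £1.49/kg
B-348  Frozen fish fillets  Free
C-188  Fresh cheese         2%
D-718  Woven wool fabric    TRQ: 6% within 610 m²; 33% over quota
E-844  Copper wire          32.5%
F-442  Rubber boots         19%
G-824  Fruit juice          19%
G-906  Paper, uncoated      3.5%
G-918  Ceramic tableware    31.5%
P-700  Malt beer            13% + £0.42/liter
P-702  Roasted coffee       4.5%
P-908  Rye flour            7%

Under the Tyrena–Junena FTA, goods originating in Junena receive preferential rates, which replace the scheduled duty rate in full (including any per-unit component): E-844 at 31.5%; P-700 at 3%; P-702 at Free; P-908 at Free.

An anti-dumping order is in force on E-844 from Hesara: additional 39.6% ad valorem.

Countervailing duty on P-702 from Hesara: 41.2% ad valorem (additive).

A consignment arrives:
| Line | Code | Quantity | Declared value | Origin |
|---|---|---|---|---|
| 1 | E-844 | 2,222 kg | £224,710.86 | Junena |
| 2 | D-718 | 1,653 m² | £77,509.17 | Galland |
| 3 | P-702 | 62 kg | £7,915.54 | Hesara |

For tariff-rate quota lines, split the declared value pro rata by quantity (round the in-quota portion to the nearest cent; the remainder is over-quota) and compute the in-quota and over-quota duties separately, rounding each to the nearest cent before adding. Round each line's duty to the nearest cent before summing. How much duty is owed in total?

Line 1 (E-844, Junena, 2,222 kg, £224,710.86):
Base rate for E-844 is 32.5%.
Origin Junena qualifies under the Tyrena–Junena agreement and E-844 is covered: preferential rate 31.5% applies instead.
The additional-duty order on E-844 targets Hesara, not Junena; it does not apply.
Duty = £224,710.86 × 31.5% = £70,783.92.
Line 2 (D-718, Galland, 1,653 m², £77,509.17):
Code D-718 is under a tariff-rate quota (threshold 610 m²). In-quota: 610 m² at 6%; over-quota: 1,043 m² at 33%.
Pro-rata value split: in-quota = £77,509.17 × 610/1,653 = £28,602.90; over-quota = £77,509.17 − £28,602.90 = £48,906.27.
In-quota duty = £28,602.90 × 6% = £1,716.17. Over-quota duty = £48,906.27 × 33% = £16,139.07.
Line duty = £1,716.17 + £16,139.07 = £17,855.24.
Line 3 (P-702, Hesara, 62 kg, £7,915.54):
Base rate for P-702 is 4.5%.
P-702 has an FTA preferential rate, but origin Hesara is not Junena; base rate stands.
Additional duty on P-702 from Hesara: +41.2%. Applied ad valorem rate: 4.5% + 41.2% = 45.7%.
Duty = £7,915.54 × 45.7% = £3,617.40.
Total = £70,783.92 + £17,855.24 + £3,617.40 = £92,256.56.

£92,256.56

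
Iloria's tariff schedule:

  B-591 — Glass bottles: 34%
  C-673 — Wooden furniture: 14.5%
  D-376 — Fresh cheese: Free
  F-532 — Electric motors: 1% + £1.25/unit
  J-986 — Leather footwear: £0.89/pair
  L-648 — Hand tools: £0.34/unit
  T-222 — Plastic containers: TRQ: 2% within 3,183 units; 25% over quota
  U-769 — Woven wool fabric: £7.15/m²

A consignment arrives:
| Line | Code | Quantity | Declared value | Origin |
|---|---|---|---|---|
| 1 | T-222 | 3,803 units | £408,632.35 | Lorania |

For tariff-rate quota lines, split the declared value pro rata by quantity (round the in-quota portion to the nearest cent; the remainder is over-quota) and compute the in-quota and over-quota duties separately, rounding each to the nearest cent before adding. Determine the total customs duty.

£23,495.02

Line 1 (T-222, Lorania, 3,803 units, £408,632.35):
Code T-222 is under a tariff-rate quota (threshold 3,183 units). In-quota: 3,183 units at 2%; over-quota: 620 units at 25%.
Pro-rata value split: in-quota = £408,632.35 × 3,183/3,803 = £342,013.35; over-quota = £408,632.35 − £342,013.35 = £66,619.00.
In-quota duty = £342,013.35 × 2% = £6,840.27. Over-quota duty = £66,619.00 × 25% = £16,654.75.
Line duty = £6,840.27 + £16,654.75 = £23,495.02.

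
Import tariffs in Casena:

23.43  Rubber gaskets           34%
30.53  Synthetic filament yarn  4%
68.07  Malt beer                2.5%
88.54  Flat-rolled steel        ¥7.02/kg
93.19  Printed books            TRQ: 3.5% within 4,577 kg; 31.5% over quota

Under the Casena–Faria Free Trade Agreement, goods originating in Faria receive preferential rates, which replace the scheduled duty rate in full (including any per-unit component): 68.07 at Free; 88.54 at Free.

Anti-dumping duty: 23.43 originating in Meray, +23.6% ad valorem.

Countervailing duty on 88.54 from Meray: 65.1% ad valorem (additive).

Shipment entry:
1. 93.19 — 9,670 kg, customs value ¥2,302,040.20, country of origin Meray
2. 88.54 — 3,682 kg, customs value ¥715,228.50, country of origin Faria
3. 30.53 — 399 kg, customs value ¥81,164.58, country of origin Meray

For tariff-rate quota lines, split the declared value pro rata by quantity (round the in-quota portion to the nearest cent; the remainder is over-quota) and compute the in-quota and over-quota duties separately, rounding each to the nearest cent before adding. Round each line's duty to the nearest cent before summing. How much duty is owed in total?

¥423,301.07

Line 1 (93.19, Meray, 9,670 kg, ¥2,302,040.20):
Code 93.19 is under a tariff-rate quota (threshold 4,577 kg). In-quota: 4,577 kg at 3.5%; over-quota: 5,093 kg at 31.5%.
Pro-rata value split: in-quota = ¥2,302,040.20 × 4,577/9,670 = ¥1,089,600.62; over-quota = ¥2,302,040.20 − ¥1,089,600.62 = ¥1,212,439.58.
In-quota duty = ¥1,089,600.62 × 3.5% = ¥38,136.02. Over-quota duty = ¥1,212,439.58 × 31.5% = ¥381,918.47.
Line duty = ¥38,136.02 + ¥381,918.47 = ¥420,054.49.
Line 2 (88.54, Faria, 3,682 kg, ¥715,228.50):
Base rate for 88.54 is ¥7.02/kg.
Origin Faria qualifies under the Casena–Faria agreement and 88.54 is covered: preferential rate Free applies instead.
The additional-duty order on 88.54 targets Meray, not Faria; it does not apply.
Duty = ¥715,228.50 × 0% = ¥0.00.
Line 3 (30.53, Meray, 399 kg, ¥81,164.58):
Base rate for 30.53 is 4%.
Duty = ¥81,164.58 × 4% = ¥3,246.58.
Total = ¥420,054.49 + ¥0.00 + ¥3,246.58 = ¥423,301.07.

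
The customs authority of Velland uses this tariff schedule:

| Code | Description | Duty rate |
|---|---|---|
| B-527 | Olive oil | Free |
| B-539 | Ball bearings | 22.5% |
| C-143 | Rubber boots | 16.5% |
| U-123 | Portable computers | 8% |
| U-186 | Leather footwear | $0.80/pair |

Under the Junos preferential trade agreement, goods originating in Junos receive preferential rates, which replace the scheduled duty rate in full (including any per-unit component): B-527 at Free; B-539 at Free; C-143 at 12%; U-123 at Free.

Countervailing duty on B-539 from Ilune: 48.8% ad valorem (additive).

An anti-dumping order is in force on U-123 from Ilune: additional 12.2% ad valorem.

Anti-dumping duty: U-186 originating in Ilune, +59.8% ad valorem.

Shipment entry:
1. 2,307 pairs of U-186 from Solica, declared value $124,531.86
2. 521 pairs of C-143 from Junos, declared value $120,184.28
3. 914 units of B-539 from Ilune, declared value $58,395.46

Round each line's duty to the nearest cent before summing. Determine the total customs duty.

Line 1 (U-186, Solica, 2,307 pairs, $124,531.86):
Base rate for U-186 is $0.80/pair.
The additional-duty order on U-186 targets Ilune, not Solica; it does not apply.
Duty = 2,307 × $0.80 = $1,845.60.
Line 2 (C-143, Junos, 521 pairs, $120,184.28):
Base rate for C-143 is 16.5%.
Origin Junos qualifies under the Velland–Junos agreement and C-143 is covered: preferential rate 12% applies instead.
Duty = $120,184.28 × 12% = $14,422.11.
Line 3 (B-539, Ilune, 914 units, $58,395.46):
Base rate for B-539 is 22.5%.
B-539 has an FTA preferential rate, but origin Ilune is not Junos; base rate stands.
Additional duty on B-539 from Ilune: +48.8%. Applied ad valorem rate: 22.5% + 48.8% = 71.3%.
Duty = $58,395.46 × 71.3% = $41,635.96.
Total = $1,845.60 + $14,422.11 + $41,635.96 = $57,903.67.

$57,903.67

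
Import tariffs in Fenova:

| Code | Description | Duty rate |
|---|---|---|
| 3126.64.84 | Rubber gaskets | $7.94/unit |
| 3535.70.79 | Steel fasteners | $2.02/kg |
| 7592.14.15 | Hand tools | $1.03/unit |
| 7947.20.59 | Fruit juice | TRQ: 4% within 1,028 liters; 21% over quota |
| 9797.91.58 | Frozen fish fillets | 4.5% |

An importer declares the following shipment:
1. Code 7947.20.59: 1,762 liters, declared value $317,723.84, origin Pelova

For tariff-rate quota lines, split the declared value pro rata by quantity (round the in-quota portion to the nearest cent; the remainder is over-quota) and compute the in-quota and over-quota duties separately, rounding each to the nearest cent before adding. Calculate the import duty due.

$35,209.28

Line 1 (7947.20.59, Pelova, 1,762 liters, $317,723.84):
Code 7947.20.59 is under a tariff-rate quota (threshold 1,028 liters). In-quota: 1,028 liters at 4%; over-quota: 734 liters at 21%.
Pro-rata value split: in-quota = $317,723.84 × 1,028/1,762 = $185,368.96; over-quota = $317,723.84 − $185,368.96 = $132,354.88.
In-quota duty = $185,368.96 × 4% = $7,414.76. Over-quota duty = $132,354.88 × 21% = $27,794.52.
Line duty = $7,414.76 + $27,794.52 = $35,209.28.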